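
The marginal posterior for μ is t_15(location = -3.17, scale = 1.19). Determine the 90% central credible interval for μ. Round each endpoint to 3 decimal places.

[-5.256, -1.084]

The t_15 distribution is symmetric; the 90% interval is -3.17 ± t·1.19 with t_{0.95,15} = 1.753.
Half-width: 1.753 × 1.19 = 2.086.
-3.17 − 2.086 = -5.256; -3.17 + 2.086 = -1.084.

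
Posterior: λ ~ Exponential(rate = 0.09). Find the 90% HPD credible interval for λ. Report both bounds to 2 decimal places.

The exponential density is strictly decreasing on [0, ∞), so the HPD interval is anchored at 0: [0, q] with P(λ ≤ q) = 0.90.
q = −ln(1 − 0.90) / 0.09 = 2.3026 / 0.09 = 25.58.

[0.00, 25.58]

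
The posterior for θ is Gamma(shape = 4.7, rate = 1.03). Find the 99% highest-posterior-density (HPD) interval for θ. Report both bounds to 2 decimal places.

[0.62, 10.96]

The posterior is unimodal and skewed, so the HPD interval has equal density at both endpoints and is the shortest 99% interval.
Solving f(0.62) = f(10.96) with F(10.96) − F(0.62) = 0.99 gives [0.62, 10.96].
For comparison, the equal-tailed interval is [0.92, 11.76]; the HPD is narrower and shifted toward the mode.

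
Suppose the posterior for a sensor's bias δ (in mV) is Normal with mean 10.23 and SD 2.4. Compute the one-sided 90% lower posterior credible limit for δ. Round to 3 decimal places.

7.154

Need L with P(δ ≥ L) = 0.90: L = 10.23 − z_{0.1}·2.4.
z = 1.282; L = 10.23 − 1.282 × 2.4 = 7.154.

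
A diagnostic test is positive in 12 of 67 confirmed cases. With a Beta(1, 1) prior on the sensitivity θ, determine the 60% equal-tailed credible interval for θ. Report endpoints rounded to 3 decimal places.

[0.148, 0.227]

Posterior: Beta(1+12, 1+55) = Beta(13, 56).
Equal-tailed 60% interval: the 0.2 and 0.8 quantiles of Beta(13, 56).
Posterior mean ≈ 0.188, SD ≈ 0.047; a Normal approximation gives roughly [0.149, 0.228].
Exact: F⁻¹(0.2) = 0.148; F⁻¹(0.8) = 0.227.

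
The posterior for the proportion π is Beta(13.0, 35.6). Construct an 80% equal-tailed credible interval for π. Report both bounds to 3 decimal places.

Posterior: Beta(13.0, 35.6).
Equal-tailed 80% interval: the 0.1 and 0.9 quantiles of Beta(13.0, 35.6).
Posterior mean ≈ 0.267, SD ≈ 0.063; a Normal approximation gives roughly [0.187, 0.348].
Exact: F⁻¹(0.1) = 0.189; F⁻¹(0.9) = 0.350.

[0.189, 0.350]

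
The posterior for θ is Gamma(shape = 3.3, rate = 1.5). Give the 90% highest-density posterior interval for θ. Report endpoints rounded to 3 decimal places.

[0.386, 3.951]

The posterior is unimodal and skewed, so the HPD interval has equal density at both endpoints and is the shortest 90% interval.
Solving f(0.386) = f(3.951) with F(3.951) − F(0.386) = 0.90 gives [0.386, 3.951].
For comparison, the equal-tailed interval is [0.650, 4.494]; the HPD is narrower and shifted toward the mode.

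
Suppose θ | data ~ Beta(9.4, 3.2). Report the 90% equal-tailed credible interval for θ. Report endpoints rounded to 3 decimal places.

Posterior: Beta(9.4, 3.2).
Equal-tailed 90% interval: the 0.05 and 0.95 quantiles of Beta(9.4, 3.2).
Posterior mean ≈ 0.746, SD ≈ 0.118; a Normal approximation gives roughly [0.552, 0.940].
Exact: F⁻¹(0.05) = 0.531; F⁻¹(0.95) = 0.916.

[0.531, 0.916]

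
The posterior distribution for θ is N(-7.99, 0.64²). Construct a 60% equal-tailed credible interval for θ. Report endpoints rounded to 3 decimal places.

The posterior is symmetric, so the 60% equal-tailed interval is θ = -7.99 ± z·0.64 with z = 0.842.
Half-width: 0.842 × 0.64 = 0.539.
-7.99 − 0.539 = -8.529; -7.99 + 0.539 = -7.451.

[-8.529, -7.451]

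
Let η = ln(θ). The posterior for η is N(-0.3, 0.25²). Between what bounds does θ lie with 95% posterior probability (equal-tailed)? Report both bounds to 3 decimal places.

[0.454, 1.209]

On the log scale the 95% interval is -0.3 ± 1.960 × 0.25 = [-0.7900, 0.1900].
Exponentiate: [e^-0.7900, e^0.1900] = [0.454, 1.209].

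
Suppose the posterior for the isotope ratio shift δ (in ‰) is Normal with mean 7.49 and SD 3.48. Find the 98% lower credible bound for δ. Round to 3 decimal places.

0.343

Need L with P(δ ≥ L) = 0.98: L = 7.49 − z_{0.02}·3.48.
z = 2.054; L = 7.49 − 2.054 × 3.48 = 0.343.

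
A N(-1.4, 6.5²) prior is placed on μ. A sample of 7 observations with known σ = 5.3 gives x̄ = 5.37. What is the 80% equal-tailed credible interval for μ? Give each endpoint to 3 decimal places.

Posterior precision = 1/6.5² + 7/5.3² = 0.0237 + 0.2492 = 0.2729, so posterior SD = 1.9144.
Posterior mean = (-1.4/6.5² + 7·5.37/5.3²) / 0.2729 = 4.7828.
Interval: 4.7828 ± 1.282 × 1.9144 → [2.329, 7.236].

[2.329, 7.236]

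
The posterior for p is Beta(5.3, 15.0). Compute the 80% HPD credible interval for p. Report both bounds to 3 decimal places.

[0.129, 0.370]

The posterior is unimodal and skewed, so the HPD interval has equal density at both endpoints and is the shortest 80% interval.
Solving f(0.129) = f(0.370) with F(0.370) − F(0.129) = 0.80 gives [0.129, 0.370].
For comparison, the equal-tailed interval is [0.144, 0.389]; the HPD is narrower and shifted toward the mode.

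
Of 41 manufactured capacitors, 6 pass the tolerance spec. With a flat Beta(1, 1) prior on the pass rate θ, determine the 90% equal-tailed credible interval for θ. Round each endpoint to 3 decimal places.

Posterior: Beta(1+6, 1+35) = Beta(7, 36).
Equal-tailed 90% interval: the 0.05 and 0.95 quantiles of Beta(7, 36).
Posterior mean ≈ 0.163, SD ≈ 0.056; a Normal approximation gives roughly [0.071, 0.254].
Exact: F⁻¹(0.05) = 0.081; F⁻¹(0.95) = 0.263.

[0.081, 0.263]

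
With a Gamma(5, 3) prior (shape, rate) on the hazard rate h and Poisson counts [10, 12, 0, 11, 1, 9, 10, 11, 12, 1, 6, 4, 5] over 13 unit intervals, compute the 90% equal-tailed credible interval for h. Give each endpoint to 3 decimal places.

[5.087, 7.109]

Posterior: Gamma(5+92, 3+13) = Gamma(97, 16) (shape, rate).
Equal-tailed 90% interval: Gamma(97, 16) quantiles at 0.05 and 0.95.
Posterior mean ≈ 6.062, SD ≈ 0.616; a Normal approximation gives roughly [5.050, 7.075].
Exact: lower = 5.087; upper = 7.109.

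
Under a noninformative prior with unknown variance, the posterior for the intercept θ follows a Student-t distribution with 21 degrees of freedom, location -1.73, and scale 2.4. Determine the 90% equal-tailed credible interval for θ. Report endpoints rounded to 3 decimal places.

The t_21 distribution is symmetric; the 90% interval is -1.73 ± t·2.4 with t_{0.95,21} = 1.721.
Half-width: 1.721 × 2.4 = 4.130.
-1.73 − 4.130 = -5.860; -1.73 + 4.130 = 2.400.

[-5.860, 2.400]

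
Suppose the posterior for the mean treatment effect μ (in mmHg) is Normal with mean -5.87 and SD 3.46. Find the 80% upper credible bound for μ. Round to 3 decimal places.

-2.958

Need U with P(μ ≤ U) = 0.80: U = -5.87 + z_{0.2}·3.46.
z = 0.842; U = -5.87 + 0.842 × 3.46 = -2.958.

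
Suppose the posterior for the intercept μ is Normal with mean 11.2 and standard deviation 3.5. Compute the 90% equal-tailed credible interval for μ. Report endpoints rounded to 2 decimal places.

The posterior is symmetric, so the 90% equal-tailed interval is μ = 11.2 ± z·3.5 with z = 1.645.
Half-width: 1.645 × 3.5 = 5.76.
11.2 − 5.76 = 5.44; 11.2 + 5.76 = 16.96.

[5.44, 16.96]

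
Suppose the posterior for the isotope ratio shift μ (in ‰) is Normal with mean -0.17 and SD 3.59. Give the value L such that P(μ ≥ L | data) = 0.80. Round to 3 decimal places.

-3.191

Need L with P(μ ≥ L) = 0.80: L = -0.17 − z_{0.2}·3.59.
z = 0.842; L = -0.17 − 0.842 × 3.59 = -3.191.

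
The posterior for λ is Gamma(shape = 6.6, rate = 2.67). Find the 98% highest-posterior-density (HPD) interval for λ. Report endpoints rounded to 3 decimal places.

[0.635, 4.935]

The posterior is unimodal and skewed, so the HPD interval has equal density at both endpoints and is the shortest 98% interval.
Solving f(0.635) = f(4.935) with F(4.935) − F(0.635) = 0.98 gives [0.635, 4.935].
For comparison, the equal-tailed interval is [0.790, 5.240]; the HPD is narrower and shifted toward the mode.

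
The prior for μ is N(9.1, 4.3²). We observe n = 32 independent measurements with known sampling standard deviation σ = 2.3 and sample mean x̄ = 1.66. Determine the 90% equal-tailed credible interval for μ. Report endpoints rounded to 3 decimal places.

Posterior precision = 1/4.3² + 32/2.3² = 0.0541 + 6.0491 = 6.1032, so posterior SD = 0.4048.
Posterior mean = (9.1/4.3² + 32·1.66/2.3²) / 6.1032 = 1.7259.
Interval: 1.7259 ± 1.645 × 0.4048 → [1.060, 2.392].

[1.060, 2.392]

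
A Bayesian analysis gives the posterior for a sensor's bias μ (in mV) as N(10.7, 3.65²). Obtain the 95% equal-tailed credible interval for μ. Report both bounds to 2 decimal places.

The posterior is symmetric, so the 95% equal-tailed interval is μ = 10.7 ± z·3.65 with z = 1.960.
Half-width: 1.960 × 3.65 = 7.15.
10.7 − 7.15 = 3.55; 10.7 + 7.15 = 17.85.

[3.55, 17.85]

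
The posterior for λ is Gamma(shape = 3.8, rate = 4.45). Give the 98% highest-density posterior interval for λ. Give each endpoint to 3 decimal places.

[0.097, 1.999]

The posterior is unimodal and skewed, so the HPD interval has equal density at both endpoints and is the shortest 98% interval.
Solving f(0.097) = f(1.999) with F(1.999) − F(0.097) = 0.98 gives [0.097, 1.999].
For comparison, the equal-tailed interval is [0.166, 2.185]; the HPD is narrower and shifted toward the mode.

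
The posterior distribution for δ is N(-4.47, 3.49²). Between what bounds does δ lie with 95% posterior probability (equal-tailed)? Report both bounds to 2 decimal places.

The posterior is symmetric, so the 95% equal-tailed interval is δ = -4.47 ± z·3.49 with z = 1.960.
Half-width: 1.960 × 3.49 = 6.84.
-4.47 − 6.84 = -11.31; -4.47 + 6.84 = 2.37.

[-11.31, 2.37]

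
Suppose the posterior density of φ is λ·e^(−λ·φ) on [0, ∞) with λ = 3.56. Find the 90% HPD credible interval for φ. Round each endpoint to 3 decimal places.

[0.000, 0.647]

The exponential density is strictly decreasing on [0, ∞), so the HPD interval is anchored at 0: [0, q] with P(φ ≤ q) = 0.90.
q = −ln(1 − 0.90) / 3.56 = 2.3026 / 3.56 = 0.647.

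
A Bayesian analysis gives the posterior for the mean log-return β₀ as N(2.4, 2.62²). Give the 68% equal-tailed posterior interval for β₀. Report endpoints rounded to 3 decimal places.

The posterior is symmetric, so the 68% equal-tailed interval is β₀ = 2.4 ± z·2.62 with z = 0.994.
Half-width: 0.994 × 2.62 = 2.605.
2.4 − 2.605 = -0.205; 2.4 + 2.605 = 5.005.

[-0.205, 5.005]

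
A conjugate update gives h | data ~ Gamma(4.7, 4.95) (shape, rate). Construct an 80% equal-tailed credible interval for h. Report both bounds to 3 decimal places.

[0.449, 1.536]

Posterior: Gamma(shape 4.7, rate 4.95).
Equal-tailed 80% interval: Gamma(4.7, 4.95) quantiles at 0.1 and 0.9.
Posterior mean ≈ 0.949, SD ≈ 0.438; a Normal approximation gives roughly [0.388, 1.511].
Exact: lower = 0.449; upper = 1.536.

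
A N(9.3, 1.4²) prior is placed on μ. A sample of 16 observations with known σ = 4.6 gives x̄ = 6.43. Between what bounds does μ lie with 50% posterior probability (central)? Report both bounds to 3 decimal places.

[6.987, 8.186]

Posterior precision = 1/1.4² + 16/4.6² = 0.5102 + 0.7561 = 1.2663, so posterior SD = 0.8886.
Posterior mean = (9.3/1.4² + 16·6.43/4.6²) / 1.2663 = 7.5863.
Interval: 7.5863 ± 0.674 × 0.8886 → [6.987, 8.186].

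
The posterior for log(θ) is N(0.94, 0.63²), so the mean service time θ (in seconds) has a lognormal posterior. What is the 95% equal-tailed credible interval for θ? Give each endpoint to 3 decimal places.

On the log scale the 95% interval is 0.94 ± 1.960 × 0.63 = [-0.2948, 2.1748].
Exponentiate: [e^-0.2948, e^2.1748] = [0.745, 8.800].

[0.745, 8.800]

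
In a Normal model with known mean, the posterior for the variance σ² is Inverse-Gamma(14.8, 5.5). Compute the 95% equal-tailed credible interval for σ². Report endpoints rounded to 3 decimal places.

[0.237, 0.667]

Inverse-Gamma(14.8, 5.5) quantiles: F⁻¹(0.025) and F⁻¹(0.975).
Equivalently, 1/σ² ~ Gamma(14.8, rate = 5.5); invert its 0.975 and 0.025 quantiles.
Posterior mean ≈ 0.399, SD ≈ 0.111; a Normal approximation gives roughly [0.180, 0.617].
Exact: lower = 0.237; upper = 0.667.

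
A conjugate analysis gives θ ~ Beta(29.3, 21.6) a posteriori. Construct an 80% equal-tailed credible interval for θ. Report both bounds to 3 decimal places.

Posterior: Beta(29.3, 21.6).
Equal-tailed 80% interval: the 0.1 and 0.9 quantiles of Beta(29.3, 21.6).
Posterior mean ≈ 0.576, SD ≈ 0.069; a Normal approximation gives roughly [0.488, 0.664].
Exact: F⁻¹(0.1) = 0.487; F⁻¹(0.9) = 0.663.

[0.487, 0.663]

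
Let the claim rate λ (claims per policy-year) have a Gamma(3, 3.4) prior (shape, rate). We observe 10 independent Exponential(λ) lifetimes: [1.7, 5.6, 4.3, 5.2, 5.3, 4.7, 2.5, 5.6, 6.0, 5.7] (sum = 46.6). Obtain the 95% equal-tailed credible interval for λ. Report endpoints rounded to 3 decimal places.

Posterior: Gamma(3+10, 3.4+46.6) = Gamma(13, 50.0) (shape, rate).
Equal-tailed 95% interval: Gamma(13, 50.0) quantiles at 0.025 and 0.975.
Posterior mean ≈ 0.260, SD ≈ 0.072; a Normal approximation gives roughly [0.119, 0.401].
Exact: lower = 0.138; upper = 0.419.

[0.138, 0.419]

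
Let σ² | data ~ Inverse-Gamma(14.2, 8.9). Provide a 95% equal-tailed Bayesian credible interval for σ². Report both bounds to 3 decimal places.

Inverse-Gamma(14.2, 8.9) quantiles: F⁻¹(0.025) and F⁻¹(0.975).
Equivalently, 1/σ² ~ Gamma(14.2, rate = 8.9); invert its 0.975 and 0.025 quantiles.
Posterior mean ≈ 0.674, SD ≈ 0.193; a Normal approximation gives roughly [0.296, 1.053].
Exact: lower = 0.396; upper = 1.141.

[0.396, 1.141]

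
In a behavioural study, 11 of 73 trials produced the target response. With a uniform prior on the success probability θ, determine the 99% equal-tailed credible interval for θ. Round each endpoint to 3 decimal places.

[0.070, 0.284]

Posterior: Beta(1+11, 1+62) = Beta(12, 63).
Equal-tailed 99% interval: the 0.005 and 0.995 quantiles of Beta(12, 63).
Posterior mean ≈ 0.160, SD ≈ 0.042; a Normal approximation gives roughly [0.052, 0.268].
Exact: F⁻¹(0.005) = 0.070; F⁻¹(0.995) = 0.284.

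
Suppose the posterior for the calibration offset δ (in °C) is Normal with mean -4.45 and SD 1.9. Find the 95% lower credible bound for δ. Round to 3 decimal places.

Need L with P(δ ≥ L) = 0.95: L = -4.45 − z_{0.05}·1.9.
z = 1.645; L = -4.45 − 1.645 × 1.9 = -7.575.

-7.575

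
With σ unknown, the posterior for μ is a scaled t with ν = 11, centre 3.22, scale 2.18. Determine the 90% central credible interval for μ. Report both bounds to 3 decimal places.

[-0.695, 7.135]

The t_11 distribution is symmetric; the 90% interval is 3.22 ± t·2.18 with t_{0.95,11} = 1.796.
Half-width: 1.796 × 2.18 = 3.915.
3.22 − 3.915 = -0.695; 3.22 + 3.915 = 7.135.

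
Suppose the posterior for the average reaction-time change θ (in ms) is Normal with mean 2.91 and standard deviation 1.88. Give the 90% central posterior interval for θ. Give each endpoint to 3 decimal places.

The posterior is symmetric, so the 90% equal-tailed interval is θ = 2.91 ± z·1.88 with z = 1.645.
Half-width: 1.645 × 1.88 = 3.092.
2.91 − 3.092 = -0.182; 2.91 + 3.092 = 6.002.

[-0.182, 6.002]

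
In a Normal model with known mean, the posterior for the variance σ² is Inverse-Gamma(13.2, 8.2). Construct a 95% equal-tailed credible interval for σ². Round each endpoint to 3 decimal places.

Inverse-Gamma(13.2, 8.2) quantiles: F⁻¹(0.025) and F⁻¹(0.975).
Equivalently, 1/σ² ~ Gamma(13.2, rate = 8.2); invert its 0.975 and 0.025 quantiles.
Posterior mean ≈ 0.672, SD ≈ 0.201; a Normal approximation gives roughly [0.278, 1.066].
Exact: lower = 0.386; upper = 1.160.

[0.386, 1.160]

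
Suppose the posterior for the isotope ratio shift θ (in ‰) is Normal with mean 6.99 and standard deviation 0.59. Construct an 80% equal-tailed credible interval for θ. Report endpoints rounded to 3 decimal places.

[6.234, 7.746]

The posterior is symmetric, so the 80% equal-tailed interval is θ = 6.99 ± z·0.59 with z = 1.282.
Half-width: 1.282 × 0.59 = 0.756.
6.99 − 0.756 = 6.234; 6.99 + 0.756 = 7.746.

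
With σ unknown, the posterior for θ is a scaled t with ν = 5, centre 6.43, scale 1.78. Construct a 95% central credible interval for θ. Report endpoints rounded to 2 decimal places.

The t_5 distribution is symmetric; the 95% interval is 6.43 ± t·1.78 with t_{0.975,5} = 2.571.
Half-width: 2.571 × 1.78 = 4.58.
6.43 − 4.58 = 1.85; 6.43 + 4.58 = 11.01.

[1.85, 11.01]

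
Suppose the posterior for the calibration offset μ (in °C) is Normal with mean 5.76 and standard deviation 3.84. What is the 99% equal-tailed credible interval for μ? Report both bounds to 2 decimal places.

The posterior is symmetric, so the 99% equal-tailed interval is μ = 5.76 ± z·3.84 with z = 2.576.
Half-width: 2.576 × 3.84 = 9.89.
5.76 − 9.89 = -4.13; 5.76 + 9.89 = 15.65.

[-4.13, 15.65]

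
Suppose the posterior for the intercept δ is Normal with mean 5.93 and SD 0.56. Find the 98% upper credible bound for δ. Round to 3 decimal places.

7.080

Need U with P(δ ≤ U) = 0.98: U = 5.93 + z_{0.02}·0.56.
z = 2.054; U = 5.93 + 2.054 × 0.56 = 7.080.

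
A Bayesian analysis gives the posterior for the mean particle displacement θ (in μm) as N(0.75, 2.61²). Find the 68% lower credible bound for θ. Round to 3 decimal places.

-0.471

Need L with P(θ ≥ L) = 0.68: L = 0.75 − z_{0.32}·2.61.
z = 0.468; L = 0.75 − 0.468 × 2.61 = -0.471.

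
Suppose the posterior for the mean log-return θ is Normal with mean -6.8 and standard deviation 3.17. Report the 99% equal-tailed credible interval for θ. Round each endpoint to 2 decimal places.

[-14.97, 1.37]

The posterior is symmetric, so the 99% equal-tailed interval is θ = -6.8 ± z·3.17 with z = 2.576.
Half-width: 2.576 × 3.17 = 8.17.
-6.8 − 8.17 = -14.97; -6.8 + 8.17 = 1.37.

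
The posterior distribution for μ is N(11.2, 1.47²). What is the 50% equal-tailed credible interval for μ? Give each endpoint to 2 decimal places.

[10.21, 12.19]

The posterior is symmetric, so the 50% equal-tailed interval is μ = 11.2 ± z·1.47 with z = 0.674.
Half-width: 0.674 × 1.47 = 0.99.
11.2 − 0.99 = 10.21; 11.2 + 0.99 = 12.19.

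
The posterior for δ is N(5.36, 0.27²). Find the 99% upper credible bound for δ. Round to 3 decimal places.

Need U with P(δ ≤ U) = 0.99: U = 5.36 + z_{0.01}·0.27.
z = 2.326; U = 5.36 + 2.326 × 0.27 = 5.988.

5.988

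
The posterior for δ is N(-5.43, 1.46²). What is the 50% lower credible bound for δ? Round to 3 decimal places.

Need L with P(δ ≥ L) = 0.50: L = -5.43 − z_{0.5}·1.46.
z = 0.000; L = -5.43 − 0.000 × 1.46 = -5.430.

-5.430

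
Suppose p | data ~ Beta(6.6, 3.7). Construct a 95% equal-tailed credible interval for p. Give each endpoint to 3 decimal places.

[0.343, 0.887]

Posterior: Beta(6.6, 3.7).
Equal-tailed 95% interval: the 0.025 and 0.975 quantiles of Beta(6.6, 3.7).
Posterior mean ≈ 0.641, SD ≈ 0.143; a Normal approximation gives roughly [0.361, 0.921].
Exact: F⁻¹(0.025) = 0.343; F⁻¹(0.975) = 0.887.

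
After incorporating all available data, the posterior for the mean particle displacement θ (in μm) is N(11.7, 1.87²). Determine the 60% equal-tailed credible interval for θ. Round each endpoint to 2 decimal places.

[10.13, 13.27]

The posterior is symmetric, so the 60% equal-tailed interval is θ = 11.7 ± z·1.87 with z = 0.842.
Half-width: 0.842 × 1.87 = 1.57.
11.7 − 1.57 = 10.13; 11.7 + 1.57 = 13.27.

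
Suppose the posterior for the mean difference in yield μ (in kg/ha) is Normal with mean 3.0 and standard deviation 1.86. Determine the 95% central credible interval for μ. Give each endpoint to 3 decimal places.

The posterior is symmetric, so the 95% equal-tailed interval is μ = 3.0 ± z·1.86 with z = 1.960.
Half-width: 1.960 × 1.86 = 3.646.
3.0 − 3.646 = -0.646; 3.0 + 3.646 = 6.646.

[-0.646, 6.646]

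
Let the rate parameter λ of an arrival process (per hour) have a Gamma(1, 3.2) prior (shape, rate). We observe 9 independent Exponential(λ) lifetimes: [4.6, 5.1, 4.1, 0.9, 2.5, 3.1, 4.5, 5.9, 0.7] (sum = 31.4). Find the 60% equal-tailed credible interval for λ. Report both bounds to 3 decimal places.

[0.211, 0.362]

Posterior: Gamma(1+9, 3.2+31.4) = Gamma(10, 34.6) (shape, rate).
Equal-tailed 60% interval: Gamma(10, 34.6) quantiles at 0.2 and 0.8.
Posterior mean ≈ 0.289, SD ≈ 0.091; a Normal approximation gives roughly [0.212, 0.366].
Exact: lower = 0.211; upper = 0.362.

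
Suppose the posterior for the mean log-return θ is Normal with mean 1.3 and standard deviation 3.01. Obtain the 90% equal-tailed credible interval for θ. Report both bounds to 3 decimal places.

[-3.651, 6.251]

The posterior is symmetric, so the 90% equal-tailed interval is θ = 1.3 ± z·3.01 with z = 1.645.
Half-width: 1.645 × 3.01 = 4.951.
1.3 − 4.951 = -3.651; 1.3 + 4.951 = 6.251.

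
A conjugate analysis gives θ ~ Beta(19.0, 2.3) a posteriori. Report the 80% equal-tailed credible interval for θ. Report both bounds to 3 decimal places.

[0.802, 0.965]

Posterior: Beta(19.0, 2.3).
Equal-tailed 80% interval: the 0.1 and 0.9 quantiles of Beta(19.0, 2.3).
Posterior mean ≈ 0.892, SD ≈ 0.066; a Normal approximation gives roughly [0.808, 0.976].
Exact: F⁻¹(0.1) = 0.802; F⁻¹(0.9) = 0.965.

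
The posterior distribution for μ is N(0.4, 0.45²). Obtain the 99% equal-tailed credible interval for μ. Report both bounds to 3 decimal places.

[-0.759, 1.559]

The posterior is symmetric, so the 99% equal-tailed interval is μ = 0.4 ± z·0.45 with z = 2.576.
Half-width: 2.576 × 0.45 = 1.159.
0.4 − 1.159 = -0.759; 0.4 + 1.159 = 1.559.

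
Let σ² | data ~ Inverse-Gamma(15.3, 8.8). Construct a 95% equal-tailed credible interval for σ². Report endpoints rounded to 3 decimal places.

Inverse-Gamma(15.3, 8.8) quantiles: F⁻¹(0.025) and F⁻¹(0.975).
Equivalently, 1/σ² ~ Gamma(15.3, rate = 8.8); invert its 0.975 and 0.025 quantiles.
Posterior mean ≈ 0.615, SD ≈ 0.169; a Normal approximation gives roughly [0.285, 0.946].
Exact: lower = 0.369; upper = 1.021.

[0.369, 1.021]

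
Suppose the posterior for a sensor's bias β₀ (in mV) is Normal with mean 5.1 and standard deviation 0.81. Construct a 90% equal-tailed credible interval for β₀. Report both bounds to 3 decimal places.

[3.768, 6.432]

The posterior is symmetric, so the 90% equal-tailed interval is β₀ = 5.1 ± z·0.81 with z = 1.645.
Half-width: 1.645 × 0.81 = 1.332.
5.1 − 1.332 = 3.768; 5.1 + 1.332 = 6.432.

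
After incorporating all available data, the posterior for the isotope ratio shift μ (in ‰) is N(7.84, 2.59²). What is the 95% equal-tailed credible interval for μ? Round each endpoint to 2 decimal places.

The posterior is symmetric, so the 95% equal-tailed interval is μ = 7.84 ± z·2.59 with z = 1.960.
Half-width: 1.960 × 2.59 = 5.08.
7.84 − 5.08 = 2.76; 7.84 + 5.08 = 12.92.

[2.76, 12.92]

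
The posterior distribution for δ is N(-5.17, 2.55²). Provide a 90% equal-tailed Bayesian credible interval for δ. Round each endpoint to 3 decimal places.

[-9.364, -0.976]

The posterior is symmetric, so the 90% equal-tailed interval is δ = -5.17 ± z·2.55 with z = 1.645.
Half-width: 1.645 × 2.55 = 4.194.
-5.17 − 4.194 = -9.364; -5.17 + 4.194 = -0.976.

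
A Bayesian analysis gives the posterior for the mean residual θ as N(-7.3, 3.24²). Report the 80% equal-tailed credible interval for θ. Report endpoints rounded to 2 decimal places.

The posterior is symmetric, so the 80% equal-tailed interval is θ = -7.3 ± z·3.24 with z = 1.282.
Half-width: 1.282 × 3.24 = 4.15.
-7.3 − 4.15 = -11.45; -7.3 + 4.15 = -3.15.

[-11.45, -3.15]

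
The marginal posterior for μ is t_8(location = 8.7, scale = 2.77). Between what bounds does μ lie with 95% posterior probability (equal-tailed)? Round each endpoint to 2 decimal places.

The t_8 distribution is symmetric; the 95% interval is 8.7 ± t·2.77 with t_{0.975,8} = 2.306.
Half-width: 2.306 × 2.77 = 6.39.
8.7 − 6.39 = 2.31; 8.7 + 6.39 = 15.09.

[2.31, 15.09]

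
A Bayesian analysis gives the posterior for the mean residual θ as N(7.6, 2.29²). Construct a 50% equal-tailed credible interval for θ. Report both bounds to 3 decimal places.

The posterior is symmetric, so the 50% equal-tailed interval is θ = 7.6 ± z·2.29 with z = 0.674.
Half-width: 0.674 × 2.29 = 1.545.
7.6 − 1.545 = 6.055; 7.6 + 1.545 = 9.145.

[6.055, 9.145]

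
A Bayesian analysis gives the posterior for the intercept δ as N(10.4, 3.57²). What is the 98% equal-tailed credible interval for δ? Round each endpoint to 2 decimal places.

The posterior is symmetric, so the 98% equal-tailed interval is δ = 10.4 ± z·3.57 with z = 2.326.
Half-width: 2.326 × 3.57 = 8.31.
10.4 − 8.31 = 2.09; 10.4 + 8.31 = 18.71.

[2.09, 18.71]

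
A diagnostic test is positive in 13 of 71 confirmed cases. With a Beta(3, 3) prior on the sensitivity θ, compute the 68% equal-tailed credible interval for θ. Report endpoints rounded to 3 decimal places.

[0.162, 0.254]

Posterior: Beta(3+13, 3+58) = Beta(16, 61).
Equal-tailed 68% interval: the 0.16 and 0.84 quantiles of Beta(16, 61).
Posterior mean ≈ 0.208, SD ≈ 0.046; a Normal approximation gives roughly [0.162, 0.253].
Exact: F⁻¹(0.16) = 0.162; F⁻¹(0.84) = 0.254.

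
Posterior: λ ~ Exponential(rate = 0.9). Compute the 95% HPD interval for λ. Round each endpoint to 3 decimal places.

[0.000, 3.329]

The exponential density is strictly decreasing on [0, ∞), so the HPD interval is anchored at 0: [0, q] with P(λ ≤ q) = 0.95.
q = −ln(1 − 0.95) / 0.9 = 2.9957 / 0.9 = 3.329.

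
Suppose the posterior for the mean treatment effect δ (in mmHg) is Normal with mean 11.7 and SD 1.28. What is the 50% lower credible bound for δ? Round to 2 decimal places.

11.70

Need L with P(δ ≥ L) = 0.50: L = 11.7 − z_{0.5}·1.28.
z = 0.000; L = 11.7 − 0.000 × 1.28 = 11.70.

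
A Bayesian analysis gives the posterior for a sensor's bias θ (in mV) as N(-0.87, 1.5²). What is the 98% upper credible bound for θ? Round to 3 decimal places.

2.211

Need U with P(θ ≤ U) = 0.98: U = -0.87 + z_{0.02}·1.5.
z = 2.054; U = -0.87 + 2.054 × 1.5 = 2.211.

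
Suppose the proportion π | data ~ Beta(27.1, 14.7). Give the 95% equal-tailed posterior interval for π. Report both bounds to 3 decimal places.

Posterior: Beta(27.1, 14.7).
Equal-tailed 95% interval: the 0.025 and 0.975 quantiles of Beta(27.1, 14.7).
Posterior mean ≈ 0.648, SD ≈ 0.073; a Normal approximation gives roughly [0.505, 0.791].
Exact: F⁻¹(0.025) = 0.499; F⁻¹(0.975) = 0.784.

[0.499, 0.784]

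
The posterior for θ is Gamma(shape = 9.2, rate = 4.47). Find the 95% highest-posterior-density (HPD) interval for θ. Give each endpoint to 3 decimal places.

The posterior is unimodal and skewed, so the HPD interval has equal density at both endpoints and is the shortest 95% interval.
Solving f(0.840) = f(3.410) with F(3.410) − F(0.840) = 0.95 gives [0.840, 3.410].
For comparison, the equal-tailed interval is [0.951, 3.586]; the HPD is narrower and shifted toward the mode.

[0.840, 3.410]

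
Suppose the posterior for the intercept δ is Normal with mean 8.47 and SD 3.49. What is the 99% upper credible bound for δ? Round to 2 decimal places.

Need U with P(δ ≤ U) = 0.99: U = 8.47 + z_{0.01}·3.49.
z = 2.326; U = 8.47 + 2.326 × 3.49 = 16.59.

16.59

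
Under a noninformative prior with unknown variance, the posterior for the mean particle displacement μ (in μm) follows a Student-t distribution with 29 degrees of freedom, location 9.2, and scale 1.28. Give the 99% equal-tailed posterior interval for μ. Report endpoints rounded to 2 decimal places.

The t_29 distribution is symmetric; the 99% interval is 9.2 ± t·1.28 with t_{0.995,29} = 2.756.
Half-width: 2.756 × 1.28 = 3.53.
9.2 − 3.53 = 5.67; 9.2 + 3.53 = 12.73.

[5.67, 12.73]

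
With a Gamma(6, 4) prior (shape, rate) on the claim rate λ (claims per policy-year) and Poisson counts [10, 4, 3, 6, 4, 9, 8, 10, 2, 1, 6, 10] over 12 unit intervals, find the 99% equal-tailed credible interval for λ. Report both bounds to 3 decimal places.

[3.624, 6.485]

Posterior: Gamma(6+73, 4+12) = Gamma(79, 16) (shape, rate).
Equal-tailed 99% interval: Gamma(79, 16) quantiles at 0.005 and 0.995.
Posterior mean ≈ 4.938, SD ≈ 0.556; a Normal approximation gives roughly [3.507, 6.368].
Exact: lower = 3.624; upper = 6.485.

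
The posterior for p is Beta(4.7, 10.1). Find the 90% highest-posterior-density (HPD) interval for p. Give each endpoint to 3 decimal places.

[0.124, 0.504]

The posterior is unimodal and skewed, so the HPD interval has equal density at both endpoints and is the shortest 90% interval.
Solving f(0.124) = f(0.504) with F(0.504) − F(0.124) = 0.90 gives [0.124, 0.504].
For comparison, the equal-tailed interval is [0.140, 0.524]; the HPD is narrower and shifted toward the mode.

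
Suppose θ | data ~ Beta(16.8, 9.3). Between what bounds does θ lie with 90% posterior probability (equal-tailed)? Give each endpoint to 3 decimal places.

Posterior: Beta(16.8, 9.3).
Equal-tailed 90% interval: the 0.05 and 0.95 quantiles of Beta(16.8, 9.3).
Posterior mean ≈ 0.644, SD ≈ 0.092; a Normal approximation gives roughly [0.492, 0.795].
Exact: F⁻¹(0.05) = 0.486; F⁻¹(0.95) = 0.789.

[0.486, 0.789]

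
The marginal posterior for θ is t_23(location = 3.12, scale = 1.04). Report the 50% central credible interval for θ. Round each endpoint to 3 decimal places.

The t_23 distribution is symmetric; the 50% interval is 3.12 ± t·1.04 with t_{0.75,23} = 0.685.
Half-width: 0.685 × 1.04 = 0.713.
3.12 − 0.713 = 2.407; 3.12 + 0.713 = 3.833.

[2.407, 3.833]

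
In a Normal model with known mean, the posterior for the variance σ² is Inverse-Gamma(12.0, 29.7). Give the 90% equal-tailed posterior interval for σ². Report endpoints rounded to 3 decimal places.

[1.631, 4.289]

Inverse-Gamma(12.0, 29.7) quantiles: F⁻¹(0.05) and F⁻¹(0.95).
Equivalently, 1/σ² ~ Gamma(12.0, rate = 29.7); invert its 0.95 and 0.05 quantiles.
Posterior mean ≈ 2.700, SD ≈ 0.854; a Normal approximation gives roughly [1.296, 4.104].
Exact: lower = 1.631; upper = 4.289.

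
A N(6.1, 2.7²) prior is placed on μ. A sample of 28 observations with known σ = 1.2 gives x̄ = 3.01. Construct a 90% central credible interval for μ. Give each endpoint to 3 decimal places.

[2.660, 3.403]

Posterior precision = 1/2.7² + 28/1.2² = 0.1372 + 19.4444 = 19.5816, so posterior SD = 0.2260.
Posterior mean = (6.1/2.7² + 28·3.01/1.2²) / 19.5816 = 3.0316.
Interval: 3.0316 ± 1.645 × 0.2260 → [2.660, 3.403].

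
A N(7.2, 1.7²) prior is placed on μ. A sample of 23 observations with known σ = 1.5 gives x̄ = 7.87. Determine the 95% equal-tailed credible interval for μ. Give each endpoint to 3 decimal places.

[7.245, 8.451]

Posterior precision = 1/1.7² + 23/1.5² = 0.3460 + 10.2222 = 10.5682, so posterior SD = 0.3076.
Posterior mean = (7.2/1.7² + 23·7.87/1.5²) / 10.5682 = 7.8481.
Interval: 7.8481 ± 1.960 × 0.3076 → [7.245, 8.451].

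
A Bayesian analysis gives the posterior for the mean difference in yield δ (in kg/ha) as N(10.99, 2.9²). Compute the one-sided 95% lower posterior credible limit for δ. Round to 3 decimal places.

Need L with P(δ ≥ L) = 0.95: L = 10.99 − z_{0.05}·2.9.
z = 1.645; L = 10.99 − 1.645 × 2.9 = 6.220.

6.220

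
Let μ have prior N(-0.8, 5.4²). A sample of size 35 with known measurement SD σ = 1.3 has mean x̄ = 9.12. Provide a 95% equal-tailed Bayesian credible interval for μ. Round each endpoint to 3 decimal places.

[8.673, 9.534]

Posterior precision = 1/5.4² + 35/1.3² = 0.0343 + 20.7101 = 20.7444, so posterior SD = 0.2196.
Posterior mean = (-0.8/5.4² + 35·9.12/1.3²) / 20.7444 = 9.1036.
Interval: 9.1036 ± 1.960 × 0.2196 → [8.673, 9.534].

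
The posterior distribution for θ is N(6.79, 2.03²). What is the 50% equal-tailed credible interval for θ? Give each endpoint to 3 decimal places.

[5.421, 8.159]

The posterior is symmetric, so the 50% equal-tailed interval is θ = 6.79 ± z·2.03 with z = 0.674.
Half-width: 0.674 × 2.03 = 1.369.
6.79 − 1.369 = 5.421; 6.79 + 1.369 = 8.159.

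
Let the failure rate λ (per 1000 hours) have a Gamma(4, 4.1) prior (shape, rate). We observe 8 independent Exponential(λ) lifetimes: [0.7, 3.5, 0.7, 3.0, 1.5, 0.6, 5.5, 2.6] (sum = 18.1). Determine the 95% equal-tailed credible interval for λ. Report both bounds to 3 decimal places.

[0.279, 0.887]

Posterior: Gamma(4+8, 4.1+18.1) = Gamma(12, 22.2) (shape, rate).
Equal-tailed 95% interval: Gamma(12, 22.2) quantiles at 0.025 and 0.975.
Posterior mean ≈ 0.541, SD ≈ 0.156; a Normal approximation gives roughly [0.235, 0.846].
Exact: lower = 0.279; upper = 0.887.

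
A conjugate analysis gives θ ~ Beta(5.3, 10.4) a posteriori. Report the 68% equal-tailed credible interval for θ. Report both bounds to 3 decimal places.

Posterior: Beta(5.3, 10.4).
Equal-tailed 68% interval: the 0.16 and 0.84 quantiles of Beta(5.3, 10.4).
Posterior mean ≈ 0.338, SD ≈ 0.116; a Normal approximation gives roughly [0.223, 0.453].
Exact: F⁻¹(0.16) = 0.220; F⁻¹(0.84) = 0.456.

[0.220, 0.456]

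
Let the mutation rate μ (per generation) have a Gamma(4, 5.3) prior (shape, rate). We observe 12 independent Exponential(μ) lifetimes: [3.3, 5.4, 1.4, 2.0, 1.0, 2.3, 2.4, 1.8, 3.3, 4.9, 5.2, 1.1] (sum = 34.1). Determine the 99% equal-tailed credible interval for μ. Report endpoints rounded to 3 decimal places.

Posterior: Gamma(4+12, 5.3+34.1) = Gamma(16, 39.4) (shape, rate).
Equal-tailed 99% interval: Gamma(16, 39.4) quantiles at 0.005 and 0.995.
Posterior mean ≈ 0.406, SD ≈ 0.102; a Normal approximation gives roughly [0.145, 0.668].
Exact: lower = 0.192; upper = 0.715.

[0.192, 0.715]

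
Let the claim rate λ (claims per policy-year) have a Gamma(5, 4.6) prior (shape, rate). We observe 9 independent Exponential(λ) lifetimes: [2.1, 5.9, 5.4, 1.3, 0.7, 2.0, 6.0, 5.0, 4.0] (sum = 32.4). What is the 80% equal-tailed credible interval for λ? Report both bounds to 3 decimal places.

[0.256, 0.512]

Posterior: Gamma(5+9, 4.6+32.4) = Gamma(14, 37.0) (shape, rate).
Equal-tailed 80% interval: Gamma(14, 37.0) quantiles at 0.1 and 0.9.
Posterior mean ≈ 0.378, SD ≈ 0.101; a Normal approximation gives roughly [0.249, 0.508].
Exact: lower = 0.256; upper = 0.512.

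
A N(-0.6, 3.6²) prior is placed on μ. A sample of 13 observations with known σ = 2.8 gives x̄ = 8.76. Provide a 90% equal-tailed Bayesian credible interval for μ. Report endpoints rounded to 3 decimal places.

[7.095, 9.592]

Posterior precision = 1/3.6² + 13/2.8² = 0.0772 + 1.6582 = 1.7353, so posterior SD = 0.7591.
Posterior mean = (-0.6/3.6² + 13·8.76/2.8²) / 1.7353 = 8.3438.
Interval: 8.3438 ± 1.645 × 0.7591 → [7.095, 9.592].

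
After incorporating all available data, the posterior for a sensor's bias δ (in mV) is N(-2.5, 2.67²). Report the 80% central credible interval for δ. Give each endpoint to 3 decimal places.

The posterior is symmetric, so the 80% equal-tailed interval is δ = -2.5 ± z·2.67 with z = 1.282.
Half-width: 1.282 × 2.67 = 3.422.
-2.5 − 3.422 = -5.922; -2.5 + 3.422 = 0.922.

[-5.922, 0.922]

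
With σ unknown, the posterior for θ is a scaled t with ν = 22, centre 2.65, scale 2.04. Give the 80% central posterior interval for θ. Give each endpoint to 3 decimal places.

The t_22 distribution is symmetric; the 80% interval is 2.65 ± t·2.04 with t_{0.9,22} = 1.321.
Half-width: 1.321 × 2.04 = 2.695.
2.65 − 2.695 = -0.045; 2.65 + 2.695 = 5.345.

[-0.045, 5.345]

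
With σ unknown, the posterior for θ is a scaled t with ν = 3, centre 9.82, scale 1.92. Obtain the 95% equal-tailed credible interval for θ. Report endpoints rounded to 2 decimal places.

The t_3 distribution is symmetric; the 95% interval is 9.82 ± t·1.92 with t_{0.975,3} = 3.182.
Half-width: 3.182 × 1.92 = 6.11.
9.82 − 6.11 = 3.71; 9.82 + 6.11 = 15.93.

[3.71, 15.93]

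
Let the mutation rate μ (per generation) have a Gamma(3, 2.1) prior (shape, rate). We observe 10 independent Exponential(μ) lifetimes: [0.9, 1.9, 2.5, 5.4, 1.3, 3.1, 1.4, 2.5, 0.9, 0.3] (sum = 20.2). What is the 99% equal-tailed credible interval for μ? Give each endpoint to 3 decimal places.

Posterior: Gamma(3+10, 2.1+20.2) = Gamma(13, 22.3) (shape, rate).
Equal-tailed 99% interval: Gamma(13, 22.3) quantiles at 0.005 and 0.995.
Posterior mean ≈ 0.583, SD ≈ 0.162; a Normal approximation gives roughly [0.166, 0.999].
Exact: lower = 0.250; upper = 1.083.

[0.250, 1.083]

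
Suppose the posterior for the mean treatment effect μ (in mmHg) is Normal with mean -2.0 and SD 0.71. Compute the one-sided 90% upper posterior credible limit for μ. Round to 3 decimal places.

Need U with P(μ ≤ U) = 0.90: U = -2.0 + z_{0.1}·0.71.
z = 1.282; U = -2.0 + 1.282 × 0.71 = -1.090.

-1.090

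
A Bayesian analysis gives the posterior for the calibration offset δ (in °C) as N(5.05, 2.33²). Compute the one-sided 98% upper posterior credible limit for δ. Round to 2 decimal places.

9.84

Need U with P(δ ≤ U) = 0.98: U = 5.05 + z_{0.02}·2.33.
z = 2.054; U = 5.05 + 2.054 × 2.33 = 9.84.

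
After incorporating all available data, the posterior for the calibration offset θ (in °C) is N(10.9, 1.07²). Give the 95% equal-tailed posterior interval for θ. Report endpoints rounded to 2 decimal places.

The posterior is symmetric, so the 95% equal-tailed interval is θ = 10.9 ± z·1.07 with z = 1.960.
Half-width: 1.960 × 1.07 = 2.10.
10.9 − 2.10 = 8.80; 10.9 + 2.10 = 13.00.

[8.80, 13.00]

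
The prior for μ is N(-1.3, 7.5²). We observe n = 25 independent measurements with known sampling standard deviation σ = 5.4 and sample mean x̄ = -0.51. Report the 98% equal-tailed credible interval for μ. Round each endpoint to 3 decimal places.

[-3.013, 1.961]

Posterior precision = 1/7.5² + 25/5.4² = 0.0178 + 0.8573 = 0.8751, so posterior SD = 1.0690.
Posterior mean = (-1.3/7.5² + 25·-0.51/5.4²) / 0.8751 = -0.5260.
Interval: -0.5260 ± 2.326 × 1.0690 → [-3.013, 1.961].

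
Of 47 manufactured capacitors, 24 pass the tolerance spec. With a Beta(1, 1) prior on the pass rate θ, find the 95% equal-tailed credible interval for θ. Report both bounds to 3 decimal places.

[0.372, 0.648]

Posterior: Beta(1+24, 1+23) = Beta(25, 24).
Equal-tailed 95% interval: the 0.025 and 0.975 quantiles of Beta(25, 24).
Posterior mean ≈ 0.510, SD ≈ 0.071; a Normal approximation gives roughly [0.372, 0.649].
Exact: F⁻¹(0.025) = 0.372; F⁻¹(0.975) = 0.648.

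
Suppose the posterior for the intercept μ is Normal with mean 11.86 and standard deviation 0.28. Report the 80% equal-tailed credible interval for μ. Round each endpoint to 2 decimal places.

[11.50, 12.22]

The posterior is symmetric, so the 80% equal-tailed interval is μ = 11.86 ± z·0.28 with z = 1.282.
Half-width: 1.282 × 0.28 = 0.36.
11.86 − 0.36 = 11.50; 11.86 + 0.36 = 12.22.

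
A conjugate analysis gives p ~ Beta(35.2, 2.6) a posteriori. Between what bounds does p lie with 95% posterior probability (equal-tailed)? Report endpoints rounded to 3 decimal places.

[0.833, 0.987]

Posterior: Beta(35.2, 2.6).
Equal-tailed 95% interval: the 0.025 and 0.975 quantiles of Beta(35.2, 2.6).
Posterior mean ≈ 0.931, SD ≈ 0.041; a Normal approximation gives roughly [0.852, 1.011].
Exact: F⁻¹(0.025) = 0.833; F⁻¹(0.975) = 0.987.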